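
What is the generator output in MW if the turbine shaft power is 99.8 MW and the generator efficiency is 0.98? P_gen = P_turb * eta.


P_gen = 99.8 * 0.98 = 97.8040 MW


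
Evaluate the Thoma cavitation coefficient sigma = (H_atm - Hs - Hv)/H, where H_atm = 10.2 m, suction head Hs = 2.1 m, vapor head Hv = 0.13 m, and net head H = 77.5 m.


sigma = (10.2 - 2.1 - 0.13) / 77.5 = 0.1028


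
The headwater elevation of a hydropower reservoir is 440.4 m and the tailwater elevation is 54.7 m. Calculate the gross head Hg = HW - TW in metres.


Hg = 440.4 - 54.7 = 385.7000 m


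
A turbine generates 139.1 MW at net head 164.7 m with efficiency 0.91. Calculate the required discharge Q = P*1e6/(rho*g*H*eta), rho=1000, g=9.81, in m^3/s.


Q = 139.1 * 1e6 / (1000 * 9.81 * 164.7 * 0.91) = 94.6070 m^3/s


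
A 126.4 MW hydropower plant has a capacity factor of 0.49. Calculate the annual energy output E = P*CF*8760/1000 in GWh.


E = 126.4 * 0.49 * 8760 / 1000 = 542.5594 GWh


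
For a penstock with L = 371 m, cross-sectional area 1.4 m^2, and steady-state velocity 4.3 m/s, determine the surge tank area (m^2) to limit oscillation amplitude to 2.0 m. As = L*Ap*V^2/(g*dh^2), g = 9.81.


As = 371 * 1.4 * 4.3^2 / (9.81 * 2.0^2) = 244.7428 m^2


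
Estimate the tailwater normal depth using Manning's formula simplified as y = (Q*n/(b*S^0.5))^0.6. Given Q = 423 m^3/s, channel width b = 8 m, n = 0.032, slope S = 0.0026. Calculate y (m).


y = (423 * 0.032 / (8 * 0.0026^0.5))^0.6 = 8.1761 m


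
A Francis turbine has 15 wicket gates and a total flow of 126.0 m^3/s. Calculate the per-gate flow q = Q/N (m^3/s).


q = 126.0 / 15 = 8.4000 m^3/s


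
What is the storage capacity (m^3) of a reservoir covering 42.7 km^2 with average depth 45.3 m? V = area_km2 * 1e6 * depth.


V = 42.7 * 1e6 * 45.3 = 1.9343e+09 m^3


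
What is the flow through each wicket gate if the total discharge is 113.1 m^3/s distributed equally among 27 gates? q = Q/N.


q = 113.1 / 27 = 4.1889 m^3/s


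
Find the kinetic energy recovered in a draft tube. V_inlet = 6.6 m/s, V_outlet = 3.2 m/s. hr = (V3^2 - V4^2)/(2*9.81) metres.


hr = (6.6^2 - 3.2^2) / (2*9.81) = 1.6983 m


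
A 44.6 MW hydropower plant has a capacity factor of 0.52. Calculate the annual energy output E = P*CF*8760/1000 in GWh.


E = 44.6 * 0.52 * 8760 / 1000 = 203.1619 GWh


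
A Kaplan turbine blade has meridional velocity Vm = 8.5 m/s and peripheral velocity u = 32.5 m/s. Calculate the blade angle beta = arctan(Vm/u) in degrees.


beta = arctan(8.5 / 32.5) = 14.6568 degrees


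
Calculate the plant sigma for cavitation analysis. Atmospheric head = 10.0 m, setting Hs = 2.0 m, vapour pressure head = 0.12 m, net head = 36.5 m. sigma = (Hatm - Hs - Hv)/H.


sigma = (10.0 - 2.0 - 0.12) / 36.5 = 0.2159


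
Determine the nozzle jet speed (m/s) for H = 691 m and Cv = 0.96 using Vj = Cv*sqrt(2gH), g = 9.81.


Vj = 0.96 * sqrt(2*9.81*691) = 111.7789 m/s


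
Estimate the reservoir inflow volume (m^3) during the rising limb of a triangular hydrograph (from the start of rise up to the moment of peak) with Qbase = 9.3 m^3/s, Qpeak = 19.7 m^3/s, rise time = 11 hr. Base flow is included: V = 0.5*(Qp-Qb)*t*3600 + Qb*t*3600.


V = 0.5*(19.7 - 9.3)*11*3600 + 9.3*11*3600 = 574200.0000 m^3


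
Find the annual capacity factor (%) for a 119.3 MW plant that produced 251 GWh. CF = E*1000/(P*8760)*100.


CF = 251 * 1000 / (119.3 * 8760) * 100 = 24.0176 %


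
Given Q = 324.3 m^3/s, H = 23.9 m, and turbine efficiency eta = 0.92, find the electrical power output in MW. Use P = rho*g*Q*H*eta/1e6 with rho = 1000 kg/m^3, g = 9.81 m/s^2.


P = 1000 * 9.81 * 324.3 * 23.9 * 0.92 / 1e6 = 69.9522 MW


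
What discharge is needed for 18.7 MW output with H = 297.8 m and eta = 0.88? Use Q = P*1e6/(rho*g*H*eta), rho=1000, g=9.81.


Q = 18.7 * 1e6 / (1000 * 9.81 * 297.8 * 0.88) = 7.2739 m^3/s


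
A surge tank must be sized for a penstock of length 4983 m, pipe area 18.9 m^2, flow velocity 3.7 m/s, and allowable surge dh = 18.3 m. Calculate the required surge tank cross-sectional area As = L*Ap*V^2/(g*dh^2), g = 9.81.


As = 4983 * 18.9 * 3.7^2 / (9.81 * 18.3^2) = 392.4506 m^2


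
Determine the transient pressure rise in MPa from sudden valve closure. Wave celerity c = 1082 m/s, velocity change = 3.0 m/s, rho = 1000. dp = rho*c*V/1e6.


dp = 1000 * 1082 * 3.0 / 1e6 = 3.2460 MPa


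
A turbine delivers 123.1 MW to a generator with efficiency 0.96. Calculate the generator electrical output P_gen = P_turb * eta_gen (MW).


P_gen = 123.1 * 0.96 = 118.1760 MW


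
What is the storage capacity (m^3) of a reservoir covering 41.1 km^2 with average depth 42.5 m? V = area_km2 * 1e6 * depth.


V = 41.1 * 1e6 * 42.5 = 1.7468e+09 m^3


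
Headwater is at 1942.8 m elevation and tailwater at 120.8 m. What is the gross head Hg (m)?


Hg = 1942.8 - 120.8 = 1822.0000 m


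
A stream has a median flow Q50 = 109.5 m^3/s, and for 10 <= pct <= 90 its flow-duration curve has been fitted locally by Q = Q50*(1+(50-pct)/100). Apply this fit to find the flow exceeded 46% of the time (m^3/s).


Q = 109.5 * (1 + (50 - 46)/100) = 113.8800 m^3/s


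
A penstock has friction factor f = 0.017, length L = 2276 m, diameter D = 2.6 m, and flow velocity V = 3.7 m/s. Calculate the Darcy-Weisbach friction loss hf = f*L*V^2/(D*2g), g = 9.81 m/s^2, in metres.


hf = 0.017 * 2276 * 3.7^2 / (2.6 * 2 * 9.81) = 10.3837 m


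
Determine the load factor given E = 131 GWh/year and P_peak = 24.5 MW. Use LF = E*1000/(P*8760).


LF = 131 * 1000 / (24.5 * 8760) = 0.6104


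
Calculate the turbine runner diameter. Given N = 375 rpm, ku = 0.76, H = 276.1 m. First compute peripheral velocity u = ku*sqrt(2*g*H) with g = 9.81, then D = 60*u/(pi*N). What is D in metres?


u = 0.76 * sqrt(2*9.81*276.1) = 55.9366 m/s
D = 60 * 55.9366 / (pi * 375) = 2.8488 m


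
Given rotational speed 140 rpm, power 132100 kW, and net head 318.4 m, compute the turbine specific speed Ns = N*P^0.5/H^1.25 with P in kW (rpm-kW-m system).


Ns = 140 * 132100^0.5 / 318.4^1.25 = 37.8323


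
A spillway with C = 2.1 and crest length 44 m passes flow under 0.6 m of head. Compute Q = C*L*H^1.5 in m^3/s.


Q = 2.1 * 44 * 0.6^1.5 = 42.9436 m^3/s


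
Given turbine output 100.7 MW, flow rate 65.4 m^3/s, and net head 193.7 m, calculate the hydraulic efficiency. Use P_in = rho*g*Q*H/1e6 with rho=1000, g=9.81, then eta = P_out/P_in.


P_in = 1000 * 9.81 * 65.4 * 193.7 / 1e6 = 124.2729 MW
eta = 100.7 / 124.2729 = 0.8103


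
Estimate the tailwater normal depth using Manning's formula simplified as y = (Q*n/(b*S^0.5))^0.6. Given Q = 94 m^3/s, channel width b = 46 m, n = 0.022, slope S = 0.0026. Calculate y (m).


y = (94 * 0.022 / (46 * 0.0026^0.5))^0.6 = 0.9272 m


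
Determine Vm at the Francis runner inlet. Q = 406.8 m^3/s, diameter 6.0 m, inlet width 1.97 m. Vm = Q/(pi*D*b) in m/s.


Vm = 406.8 / (pi * 6.0 * 1.97) = 10.9550 m/s


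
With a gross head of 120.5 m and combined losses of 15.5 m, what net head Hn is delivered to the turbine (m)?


Hn = 120.5 - 15.5 = 105.0000 m


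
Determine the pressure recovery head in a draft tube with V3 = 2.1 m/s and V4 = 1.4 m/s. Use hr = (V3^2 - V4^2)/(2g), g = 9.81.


hr = (2.1^2 - 1.4^2) / (2*9.81) = 0.1249 m


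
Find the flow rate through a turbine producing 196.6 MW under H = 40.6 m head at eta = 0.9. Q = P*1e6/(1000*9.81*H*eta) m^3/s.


Q = 196.6 * 1e6 / (1000 * 9.81 * 40.6 * 0.9) = 548.4613 m^3/s


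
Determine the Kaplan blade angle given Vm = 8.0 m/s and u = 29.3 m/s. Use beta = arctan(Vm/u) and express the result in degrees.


beta = arctan(8.0 / 29.3) = 15.2717 degrees


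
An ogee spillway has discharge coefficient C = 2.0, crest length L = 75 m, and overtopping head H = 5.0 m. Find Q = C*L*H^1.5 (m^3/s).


Q = 2.0 * 75 * 5.0^1.5 = 1677.0510 m^3/s


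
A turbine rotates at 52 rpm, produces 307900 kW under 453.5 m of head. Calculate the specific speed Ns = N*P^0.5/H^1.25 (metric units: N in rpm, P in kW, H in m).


Ns = 52 * 307900^0.5 / 453.5^1.25 = 13.7875


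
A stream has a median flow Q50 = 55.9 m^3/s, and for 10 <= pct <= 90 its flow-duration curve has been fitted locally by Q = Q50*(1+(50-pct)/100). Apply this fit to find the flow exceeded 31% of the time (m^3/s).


Q = 55.9 * (1 + (50 - 31)/100) = 66.5210 m^3/s


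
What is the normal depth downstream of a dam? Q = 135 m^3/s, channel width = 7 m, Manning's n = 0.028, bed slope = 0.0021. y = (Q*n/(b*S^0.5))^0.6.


y = (135 * 0.028 / (7 * 0.0021^0.5))^0.6 = 4.3931 m


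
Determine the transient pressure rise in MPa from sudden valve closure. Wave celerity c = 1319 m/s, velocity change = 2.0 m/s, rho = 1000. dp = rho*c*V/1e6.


dp = 1000 * 1319 * 2.0 / 1e6 = 2.6380 MPa


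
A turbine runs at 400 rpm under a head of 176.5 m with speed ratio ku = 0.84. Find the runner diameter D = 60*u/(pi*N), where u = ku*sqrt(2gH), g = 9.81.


u = 0.84 * sqrt(2*9.81*176.5) = 49.4312 m/s
D = 60 * 49.4312 / (pi * 400) = 2.3602 m


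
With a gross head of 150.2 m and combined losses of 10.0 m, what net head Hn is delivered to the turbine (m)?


Hn = 150.2 - 10.0 = 140.2000 m


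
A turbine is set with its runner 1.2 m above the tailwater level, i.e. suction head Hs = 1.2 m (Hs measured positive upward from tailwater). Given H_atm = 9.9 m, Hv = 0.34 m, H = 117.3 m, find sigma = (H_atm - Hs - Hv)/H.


sigma = (9.9 - 1.2 - 0.34) / 117.3 = 0.0713


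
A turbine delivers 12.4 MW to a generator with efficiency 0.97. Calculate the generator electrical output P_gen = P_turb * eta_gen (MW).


P_gen = 12.4 * 0.97 = 12.0280 MW


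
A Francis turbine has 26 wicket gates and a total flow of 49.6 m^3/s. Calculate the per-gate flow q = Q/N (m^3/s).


q = 49.6 / 26 = 1.9077 m^3/s


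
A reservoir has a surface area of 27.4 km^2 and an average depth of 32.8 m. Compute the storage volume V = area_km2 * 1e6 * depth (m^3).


V = 27.4 * 1e6 * 32.8 = 8.9872e+08 m^3


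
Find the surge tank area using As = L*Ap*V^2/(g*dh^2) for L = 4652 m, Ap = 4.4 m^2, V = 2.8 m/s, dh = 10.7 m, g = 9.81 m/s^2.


As = 4652 * 4.4 * 2.8^2 / (9.81 * 10.7^2) = 142.8801 m^2


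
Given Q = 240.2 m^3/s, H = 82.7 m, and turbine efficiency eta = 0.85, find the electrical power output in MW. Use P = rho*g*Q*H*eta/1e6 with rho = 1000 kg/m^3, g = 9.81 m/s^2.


P = 1000 * 9.81 * 240.2 * 82.7 * 0.85 / 1e6 = 165.6405 MW


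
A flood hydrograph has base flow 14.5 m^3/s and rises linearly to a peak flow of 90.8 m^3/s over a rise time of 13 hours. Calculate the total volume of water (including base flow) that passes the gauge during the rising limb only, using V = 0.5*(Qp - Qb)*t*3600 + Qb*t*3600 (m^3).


V = 0.5*(90.8 - 14.5)*13*3600 + 14.5*13*3600 = 2.4640e+06 m^3


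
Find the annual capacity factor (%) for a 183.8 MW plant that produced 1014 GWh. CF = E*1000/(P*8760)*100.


CF = 1014 * 1000 / (183.8 * 8760) * 100 = 62.9779 %


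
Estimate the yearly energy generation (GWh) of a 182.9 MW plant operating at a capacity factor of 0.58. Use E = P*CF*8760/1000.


E = 182.9 * 0.58 * 8760 / 1000 = 929.2783 GWh


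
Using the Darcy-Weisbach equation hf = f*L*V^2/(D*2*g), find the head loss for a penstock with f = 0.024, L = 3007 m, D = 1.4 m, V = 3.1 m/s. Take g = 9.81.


hf = 0.024 * 3007 * 3.1^2 / (1.4 * 2 * 9.81) = 25.2488 m


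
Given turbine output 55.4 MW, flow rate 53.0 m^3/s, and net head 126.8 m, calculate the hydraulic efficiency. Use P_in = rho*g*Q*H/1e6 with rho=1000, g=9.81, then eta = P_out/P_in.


P_in = 1000 * 9.81 * 53.0 * 126.8 / 1e6 = 65.9271 MW
eta = 55.4 / 65.9271 = 0.8403


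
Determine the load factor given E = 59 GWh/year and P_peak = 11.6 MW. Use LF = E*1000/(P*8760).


LF = 59 * 1000 / (11.6 * 8760) = 0.5806


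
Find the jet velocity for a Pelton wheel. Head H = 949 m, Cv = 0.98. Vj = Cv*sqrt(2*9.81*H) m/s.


Vj = 0.98 * sqrt(2*9.81*949) = 133.7238 m/s


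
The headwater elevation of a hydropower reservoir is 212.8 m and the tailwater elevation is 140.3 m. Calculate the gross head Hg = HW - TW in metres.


Hg = 212.8 - 140.3 = 72.5000 m


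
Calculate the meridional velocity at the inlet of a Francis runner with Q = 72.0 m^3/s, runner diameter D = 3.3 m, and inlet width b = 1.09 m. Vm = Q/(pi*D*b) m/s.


Vm = 72.0 / (pi * 3.3 * 1.09) = 6.3715 m/s


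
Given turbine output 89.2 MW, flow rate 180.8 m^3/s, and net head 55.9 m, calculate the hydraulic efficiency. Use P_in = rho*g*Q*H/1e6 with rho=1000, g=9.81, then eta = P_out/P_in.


P_in = 1000 * 9.81 * 180.8 * 55.9 / 1e6 = 99.1469 MW
eta = 89.2 / 99.1469 = 0.8997


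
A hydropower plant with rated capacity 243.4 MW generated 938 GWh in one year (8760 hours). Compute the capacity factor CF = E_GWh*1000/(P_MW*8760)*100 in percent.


CF = 938 * 1000 / (243.4 * 8760) * 100 = 43.9925 %


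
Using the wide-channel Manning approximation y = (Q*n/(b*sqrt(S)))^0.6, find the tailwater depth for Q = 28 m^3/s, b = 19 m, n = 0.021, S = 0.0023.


y = (28 * 0.021 / (19 * 0.0023^0.5))^0.6 = 0.7689 m


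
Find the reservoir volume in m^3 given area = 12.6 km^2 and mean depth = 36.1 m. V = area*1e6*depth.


V = 12.6 * 1e6 * 36.1 = 4.5486e+08 m^3


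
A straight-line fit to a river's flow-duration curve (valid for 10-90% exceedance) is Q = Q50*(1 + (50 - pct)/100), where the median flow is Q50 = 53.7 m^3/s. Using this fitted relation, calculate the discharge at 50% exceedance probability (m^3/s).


Q = 53.7 * (1 + (50 - 50)/100) = 53.7000 m^3/s


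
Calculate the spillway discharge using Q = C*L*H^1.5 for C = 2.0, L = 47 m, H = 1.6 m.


Q = 2.0 * 47 * 1.6^1.5 = 190.2426 m^3/s


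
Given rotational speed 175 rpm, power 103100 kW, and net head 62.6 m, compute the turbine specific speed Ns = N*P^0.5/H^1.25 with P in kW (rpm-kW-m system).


Ns = 175 * 103100^0.5 / 62.6^1.25 = 319.1167


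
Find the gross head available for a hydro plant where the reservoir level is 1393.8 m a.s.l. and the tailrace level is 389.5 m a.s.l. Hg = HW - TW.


Hg = 1393.8 - 389.5 = 1004.3000 m


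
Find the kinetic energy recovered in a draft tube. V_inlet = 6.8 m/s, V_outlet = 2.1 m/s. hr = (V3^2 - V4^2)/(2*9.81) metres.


hr = (6.8^2 - 2.1^2) / (2*9.81) = 2.1320 m


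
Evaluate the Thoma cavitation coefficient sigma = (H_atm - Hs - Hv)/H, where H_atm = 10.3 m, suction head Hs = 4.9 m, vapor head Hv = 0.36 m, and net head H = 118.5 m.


sigma = (10.3 - 4.9 - 0.36) / 118.5 = 0.0425


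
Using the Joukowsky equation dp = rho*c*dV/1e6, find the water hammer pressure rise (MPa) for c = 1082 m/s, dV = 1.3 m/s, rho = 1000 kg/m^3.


dp = 1000 * 1082 * 1.3 / 1e6 = 1.4066 MPa


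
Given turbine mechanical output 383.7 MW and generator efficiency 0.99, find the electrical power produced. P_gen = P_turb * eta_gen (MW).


P_gen = 383.7 * 0.99 = 379.8630 MW


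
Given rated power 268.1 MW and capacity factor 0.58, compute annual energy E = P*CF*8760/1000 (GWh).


E = 268.1 * 0.58 * 8760 / 1000 = 1362.1625 GWh


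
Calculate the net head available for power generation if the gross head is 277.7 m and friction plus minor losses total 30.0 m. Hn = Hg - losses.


Hn = 277.7 - 30.0 = 247.7000 m


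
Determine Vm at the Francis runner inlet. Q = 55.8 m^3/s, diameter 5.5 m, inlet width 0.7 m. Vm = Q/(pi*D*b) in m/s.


Vm = 55.8 / (pi * 5.5 * 0.7) = 4.6134 m/s


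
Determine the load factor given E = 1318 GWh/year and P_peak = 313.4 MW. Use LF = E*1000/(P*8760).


LF = 1318 * 1000 / (313.4 * 8760) = 0.4801


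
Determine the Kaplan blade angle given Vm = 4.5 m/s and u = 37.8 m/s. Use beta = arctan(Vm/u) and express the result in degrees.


beta = arctan(4.5 / 37.8) = 6.7890 degrees


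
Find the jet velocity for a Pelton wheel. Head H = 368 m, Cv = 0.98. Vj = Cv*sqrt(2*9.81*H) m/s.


Vj = 0.98 * sqrt(2*9.81*368) = 83.2721 m/s


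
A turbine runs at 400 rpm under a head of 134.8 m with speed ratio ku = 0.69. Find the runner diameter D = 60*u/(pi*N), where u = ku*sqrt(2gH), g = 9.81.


u = 0.69 * sqrt(2*9.81*134.8) = 35.4849 m/s
D = 60 * 35.4849 / (pi * 400) = 1.6943 m


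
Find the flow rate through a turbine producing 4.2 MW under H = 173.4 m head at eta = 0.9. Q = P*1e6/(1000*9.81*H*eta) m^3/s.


Q = 4.2 * 1e6 / (1000 * 9.81 * 173.4 * 0.9) = 2.7434 m^3/s


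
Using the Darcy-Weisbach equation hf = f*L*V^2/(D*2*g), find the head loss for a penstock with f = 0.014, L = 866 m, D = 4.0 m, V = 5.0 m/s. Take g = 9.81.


hf = 0.014 * 866 * 5.0^2 / (4.0 * 2 * 9.81) = 3.8621 m


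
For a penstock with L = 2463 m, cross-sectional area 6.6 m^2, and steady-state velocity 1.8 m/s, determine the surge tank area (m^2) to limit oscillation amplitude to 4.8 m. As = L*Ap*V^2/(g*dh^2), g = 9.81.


As = 2463 * 6.6 * 1.8^2 / (9.81 * 4.8^2) = 233.0247 m^2


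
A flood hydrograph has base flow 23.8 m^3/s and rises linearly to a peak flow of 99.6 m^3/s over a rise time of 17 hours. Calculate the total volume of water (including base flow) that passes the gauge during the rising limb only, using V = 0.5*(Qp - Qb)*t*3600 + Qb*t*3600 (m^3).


V = 0.5*(99.6 - 23.8)*17*3600 + 23.8*17*3600 = 3.7760e+06 m^3


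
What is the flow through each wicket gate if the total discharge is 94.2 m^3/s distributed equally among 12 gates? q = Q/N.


q = 94.2 / 12 = 7.8500 m^3/s


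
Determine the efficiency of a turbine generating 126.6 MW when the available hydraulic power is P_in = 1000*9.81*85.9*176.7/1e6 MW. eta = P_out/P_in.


P_in = 1000 * 9.81 * 85.9 * 176.7 / 1e6 = 148.9014 MW
eta = 126.6 / 148.9014 = 0.8502


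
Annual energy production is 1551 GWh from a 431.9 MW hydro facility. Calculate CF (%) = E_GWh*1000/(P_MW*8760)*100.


CF = 1551 * 1000 / (431.9 * 8760) * 100 = 40.9944 %


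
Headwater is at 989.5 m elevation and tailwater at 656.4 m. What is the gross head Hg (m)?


Hg = 989.5 - 656.4 = 333.1000 m


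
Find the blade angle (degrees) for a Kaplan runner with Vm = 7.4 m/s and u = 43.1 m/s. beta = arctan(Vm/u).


beta = arctan(7.4 / 43.1) = 9.7423 degrees


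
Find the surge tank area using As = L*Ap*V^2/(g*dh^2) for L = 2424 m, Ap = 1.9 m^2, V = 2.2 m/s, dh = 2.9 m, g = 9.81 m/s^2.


As = 2424 * 1.9 * 2.2^2 / (9.81 * 2.9^2) = 270.1883 m^2


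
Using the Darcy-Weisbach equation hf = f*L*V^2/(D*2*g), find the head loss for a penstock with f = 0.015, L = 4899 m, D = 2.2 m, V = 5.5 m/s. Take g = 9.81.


hf = 0.015 * 4899 * 5.5^2 / (2.2 * 2 * 9.81) = 51.4994 m


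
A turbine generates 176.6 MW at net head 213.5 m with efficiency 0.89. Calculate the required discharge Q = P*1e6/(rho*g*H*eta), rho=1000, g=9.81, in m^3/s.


Q = 176.6 * 1e6 / (1000 * 9.81 * 213.5 * 0.89) = 94.7401 m^3/s


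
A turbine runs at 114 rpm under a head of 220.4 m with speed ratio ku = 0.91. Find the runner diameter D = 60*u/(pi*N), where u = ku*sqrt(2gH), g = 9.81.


u = 0.91 * sqrt(2*9.81*220.4) = 59.8407 m/s
D = 60 * 59.8407 / (pi * 114) = 10.0252 m


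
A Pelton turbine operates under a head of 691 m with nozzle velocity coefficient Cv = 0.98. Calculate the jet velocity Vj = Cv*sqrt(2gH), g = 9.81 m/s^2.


Vj = 0.98 * sqrt(2*9.81*691) = 114.1076 m/s


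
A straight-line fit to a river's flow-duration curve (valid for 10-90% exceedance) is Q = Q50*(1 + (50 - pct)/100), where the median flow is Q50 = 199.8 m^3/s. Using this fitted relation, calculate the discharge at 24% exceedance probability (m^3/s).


Q = 199.8 * (1 + (50 - 24)/100) = 251.7480 m^3/s


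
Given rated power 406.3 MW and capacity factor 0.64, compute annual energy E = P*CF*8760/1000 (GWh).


E = 406.3 * 0.64 * 8760 / 1000 = 2277.8803 GWh


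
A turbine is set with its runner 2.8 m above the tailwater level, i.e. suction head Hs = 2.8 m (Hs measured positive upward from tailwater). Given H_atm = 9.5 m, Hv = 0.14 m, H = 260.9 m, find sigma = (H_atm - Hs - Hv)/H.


sigma = (9.5 - 2.8 - 0.14) / 260.9 = 0.0251


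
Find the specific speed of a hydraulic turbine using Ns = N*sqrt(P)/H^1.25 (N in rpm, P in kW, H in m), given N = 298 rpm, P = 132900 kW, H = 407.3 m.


Ns = 298 * 132900^0.5 / 407.3^1.25 = 59.3726


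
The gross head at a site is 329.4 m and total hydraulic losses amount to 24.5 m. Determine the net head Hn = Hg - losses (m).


Hn = 329.4 - 24.5 = 304.9000 m


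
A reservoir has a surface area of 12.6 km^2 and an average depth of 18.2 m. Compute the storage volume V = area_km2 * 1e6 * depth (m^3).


V = 12.6 * 1e6 * 18.2 = 2.2932e+08 m^3


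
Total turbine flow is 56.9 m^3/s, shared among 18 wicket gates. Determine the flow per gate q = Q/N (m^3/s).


q = 56.9 / 18 = 3.1611 m^3/s


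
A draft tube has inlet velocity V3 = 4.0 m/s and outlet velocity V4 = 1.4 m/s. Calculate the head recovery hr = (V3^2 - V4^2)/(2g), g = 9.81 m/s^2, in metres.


hr = (4.0^2 - 1.4^2) / (2*9.81) = 0.7156 m


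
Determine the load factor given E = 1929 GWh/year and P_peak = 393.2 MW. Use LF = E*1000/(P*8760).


LF = 1929 * 1000 / (393.2 * 8760) = 0.5600


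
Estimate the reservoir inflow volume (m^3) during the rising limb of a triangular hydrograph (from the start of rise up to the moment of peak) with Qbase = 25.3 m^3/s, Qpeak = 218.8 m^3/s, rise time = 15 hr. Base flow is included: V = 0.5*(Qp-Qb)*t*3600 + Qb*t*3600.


V = 0.5*(218.8 - 25.3)*15*3600 + 25.3*15*3600 = 6.5907e+06 m^3


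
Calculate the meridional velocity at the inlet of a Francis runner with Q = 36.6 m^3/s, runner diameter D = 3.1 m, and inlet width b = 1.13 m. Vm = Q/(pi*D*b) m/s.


Vm = 36.6 / (pi * 3.1 * 1.13) = 3.3258 m/s


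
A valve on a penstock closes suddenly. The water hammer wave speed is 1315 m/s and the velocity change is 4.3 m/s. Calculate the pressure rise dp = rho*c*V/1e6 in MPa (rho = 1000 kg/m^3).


dp = 1000 * 1315 * 4.3 / 1e6 = 5.6545 MPa


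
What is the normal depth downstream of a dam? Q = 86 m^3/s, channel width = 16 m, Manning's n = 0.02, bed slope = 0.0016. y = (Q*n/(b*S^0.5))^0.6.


y = (86 * 0.02 / (16 * 0.0016^0.5))^0.6 = 1.8097 m


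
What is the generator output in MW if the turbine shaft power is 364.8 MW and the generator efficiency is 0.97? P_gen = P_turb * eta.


P_gen = 364.8 * 0.97 = 353.8560 MW


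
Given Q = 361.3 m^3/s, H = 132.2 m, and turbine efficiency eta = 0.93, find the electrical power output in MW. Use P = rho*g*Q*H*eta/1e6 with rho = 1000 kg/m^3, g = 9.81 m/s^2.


P = 1000 * 9.81 * 361.3 * 132.2 * 0.93 / 1e6 = 435.7640 MW


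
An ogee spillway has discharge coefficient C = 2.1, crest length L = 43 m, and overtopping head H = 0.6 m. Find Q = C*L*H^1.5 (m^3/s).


Q = 2.1 * 43 * 0.6^1.5 = 41.9676 m^3/s


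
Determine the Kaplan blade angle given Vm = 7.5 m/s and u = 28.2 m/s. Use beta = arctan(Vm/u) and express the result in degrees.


beta = arctan(7.5 / 28.2) = 14.8935 degrees


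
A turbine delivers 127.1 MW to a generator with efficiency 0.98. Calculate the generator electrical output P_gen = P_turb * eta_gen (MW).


P_gen = 127.1 * 0.98 = 124.5580 MW


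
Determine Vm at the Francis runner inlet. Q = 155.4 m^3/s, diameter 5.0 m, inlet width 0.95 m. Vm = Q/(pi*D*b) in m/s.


Vm = 155.4 / (pi * 5.0 * 0.95) = 10.4138 m/s


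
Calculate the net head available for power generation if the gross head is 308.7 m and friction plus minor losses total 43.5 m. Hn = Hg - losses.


Hn = 308.7 - 43.5 = 265.2000 m


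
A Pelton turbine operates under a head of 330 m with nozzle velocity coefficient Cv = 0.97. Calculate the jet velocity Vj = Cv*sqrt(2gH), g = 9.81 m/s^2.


Vj = 0.97 * sqrt(2*9.81*330) = 78.0510 m/s


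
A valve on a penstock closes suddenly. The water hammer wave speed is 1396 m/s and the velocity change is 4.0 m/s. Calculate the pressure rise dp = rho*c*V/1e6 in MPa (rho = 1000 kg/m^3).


dp = 1000 * 1396 * 4.0 / 1e6 = 5.5840 MPa


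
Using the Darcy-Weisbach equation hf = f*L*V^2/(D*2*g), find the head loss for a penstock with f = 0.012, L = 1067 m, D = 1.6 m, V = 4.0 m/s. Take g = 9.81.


hf = 0.012 * 1067 * 4.0^2 / (1.6 * 2 * 9.81) = 6.5260 m


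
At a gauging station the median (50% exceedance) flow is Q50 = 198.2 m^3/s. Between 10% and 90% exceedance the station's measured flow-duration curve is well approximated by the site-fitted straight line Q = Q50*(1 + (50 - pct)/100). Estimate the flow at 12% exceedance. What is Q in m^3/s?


Q = 198.2 * (1 + (50 - 12)/100) = 273.5160 m^3/s


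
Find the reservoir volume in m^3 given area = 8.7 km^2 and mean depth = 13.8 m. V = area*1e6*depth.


V = 8.7 * 1e6 * 13.8 = 1.2006e+08 m^3


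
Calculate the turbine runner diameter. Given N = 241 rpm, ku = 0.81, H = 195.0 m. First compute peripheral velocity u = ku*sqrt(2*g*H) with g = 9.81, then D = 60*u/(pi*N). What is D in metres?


u = 0.81 * sqrt(2*9.81*195.0) = 50.1016 m/s
D = 60 * 50.1016 / (pi * 241) = 3.9704 m


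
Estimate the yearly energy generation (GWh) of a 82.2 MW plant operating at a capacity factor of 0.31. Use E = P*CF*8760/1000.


E = 82.2 * 0.31 * 8760 / 1000 = 223.2223 GWh


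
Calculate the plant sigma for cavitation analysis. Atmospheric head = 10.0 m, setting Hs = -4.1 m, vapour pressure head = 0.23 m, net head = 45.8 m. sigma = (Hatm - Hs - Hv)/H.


sigma = (10.0 - (-4.1) - 0.23) / 45.8 = 0.3028


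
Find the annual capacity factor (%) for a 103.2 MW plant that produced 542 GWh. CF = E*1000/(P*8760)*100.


CF = 542 * 1000 / (103.2 * 8760) * 100 = 59.9536 %


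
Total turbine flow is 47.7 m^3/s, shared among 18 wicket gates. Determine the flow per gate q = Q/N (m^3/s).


q = 47.7 / 18 = 2.6500 m^3/s


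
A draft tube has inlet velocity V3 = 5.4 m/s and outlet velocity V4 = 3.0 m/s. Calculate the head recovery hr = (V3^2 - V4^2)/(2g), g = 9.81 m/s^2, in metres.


hr = (5.4^2 - 3.0^2) / (2*9.81) = 1.0275 m


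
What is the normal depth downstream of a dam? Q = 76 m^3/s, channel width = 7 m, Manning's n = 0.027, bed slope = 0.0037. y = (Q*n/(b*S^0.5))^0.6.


y = (76 * 0.027 / (7 * 0.0037^0.5))^0.6 = 2.5691 m


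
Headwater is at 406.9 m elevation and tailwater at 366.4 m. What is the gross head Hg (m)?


Hg = 406.9 - 366.4 = 40.5000 m


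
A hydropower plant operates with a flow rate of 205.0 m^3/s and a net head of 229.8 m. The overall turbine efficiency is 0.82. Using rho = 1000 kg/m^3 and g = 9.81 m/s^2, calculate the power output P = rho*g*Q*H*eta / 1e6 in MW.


P = 1000 * 9.81 * 205.0 * 229.8 * 0.82 / 1e6 = 378.9542 MW


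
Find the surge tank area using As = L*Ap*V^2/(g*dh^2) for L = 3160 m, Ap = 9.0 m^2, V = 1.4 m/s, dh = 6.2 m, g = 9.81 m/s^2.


As = 3160 * 9.0 * 1.4^2 / (9.81 * 6.2^2) = 147.8200 m^2


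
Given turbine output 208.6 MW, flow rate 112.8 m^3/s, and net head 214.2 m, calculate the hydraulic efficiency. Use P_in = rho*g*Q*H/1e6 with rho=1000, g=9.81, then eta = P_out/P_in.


P_in = 1000 * 9.81 * 112.8 * 214.2 / 1e6 = 237.0269 MW
eta = 208.6 / 237.0269 = 0.8801


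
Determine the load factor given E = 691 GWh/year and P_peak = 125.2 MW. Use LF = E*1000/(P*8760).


LF = 691 * 1000 / (125.2 * 8760) = 0.6300


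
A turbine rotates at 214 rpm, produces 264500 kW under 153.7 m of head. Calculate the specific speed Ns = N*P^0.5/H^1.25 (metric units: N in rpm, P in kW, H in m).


Ns = 214 * 264500^0.5 / 153.7^1.25 = 203.3688


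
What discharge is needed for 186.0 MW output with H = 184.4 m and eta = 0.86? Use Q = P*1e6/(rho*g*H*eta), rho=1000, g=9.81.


Q = 186.0 * 1e6 / (1000 * 9.81 * 184.4 * 0.86) = 119.5596 m^3/s


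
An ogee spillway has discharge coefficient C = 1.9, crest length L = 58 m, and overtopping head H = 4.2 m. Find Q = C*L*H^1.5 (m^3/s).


Q = 1.9 * 58 * 4.2^1.5 = 948.5397 m^3/s


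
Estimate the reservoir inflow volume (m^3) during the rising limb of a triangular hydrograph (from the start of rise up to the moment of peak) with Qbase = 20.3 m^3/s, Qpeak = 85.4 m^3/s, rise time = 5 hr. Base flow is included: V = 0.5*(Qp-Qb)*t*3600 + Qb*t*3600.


V = 0.5*(85.4 - 20.3)*5*3600 + 20.3*5*3600 = 951300.0000 m^3


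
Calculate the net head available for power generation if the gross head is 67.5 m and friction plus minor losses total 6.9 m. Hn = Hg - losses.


Hn = 67.5 - 6.9 = 60.6000 m


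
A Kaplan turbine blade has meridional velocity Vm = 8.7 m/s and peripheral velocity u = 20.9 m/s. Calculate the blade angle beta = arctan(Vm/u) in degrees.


beta = arctan(8.7 / 20.9) = 22.6004 degrees


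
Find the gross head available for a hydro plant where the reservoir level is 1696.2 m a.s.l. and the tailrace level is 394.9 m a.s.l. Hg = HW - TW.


Hg = 1696.2 - 394.9 = 1301.3000 m


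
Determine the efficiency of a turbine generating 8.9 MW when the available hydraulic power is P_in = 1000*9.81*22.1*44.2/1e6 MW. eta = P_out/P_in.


P_in = 1000 * 9.81 * 22.1 * 44.2 / 1e6 = 9.5826 MW
eta = 8.9 / 9.5826 = 0.9288


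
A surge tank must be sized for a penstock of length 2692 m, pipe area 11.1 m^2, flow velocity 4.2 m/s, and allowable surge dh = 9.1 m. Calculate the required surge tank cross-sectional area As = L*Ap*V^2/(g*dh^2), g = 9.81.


As = 2692 * 11.1 * 4.2^2 / (9.81 * 9.1^2) = 648.8508 m^2


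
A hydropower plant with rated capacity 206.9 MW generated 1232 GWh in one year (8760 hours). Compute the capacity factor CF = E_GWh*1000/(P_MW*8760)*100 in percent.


CF = 1232 * 1000 / (206.9 * 8760) * 100 = 67.9745 %


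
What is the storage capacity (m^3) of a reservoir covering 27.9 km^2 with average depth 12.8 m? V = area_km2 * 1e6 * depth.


V = 27.9 * 1e6 * 12.8 = 3.5712e+08 m^3


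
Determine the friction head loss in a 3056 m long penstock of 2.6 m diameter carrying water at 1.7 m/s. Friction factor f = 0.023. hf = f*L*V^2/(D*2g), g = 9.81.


hf = 0.023 * 3056 * 1.7^2 / (2.6 * 2 * 9.81) = 3.9820 m


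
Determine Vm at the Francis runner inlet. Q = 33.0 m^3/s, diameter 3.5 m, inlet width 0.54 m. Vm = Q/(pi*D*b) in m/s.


Vm = 33.0 / (pi * 3.5 * 0.54) = 5.5578 m/s


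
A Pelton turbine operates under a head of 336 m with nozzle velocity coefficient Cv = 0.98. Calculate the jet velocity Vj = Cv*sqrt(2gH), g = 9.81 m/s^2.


Vj = 0.98 * sqrt(2*9.81*336) = 79.5692 m/s


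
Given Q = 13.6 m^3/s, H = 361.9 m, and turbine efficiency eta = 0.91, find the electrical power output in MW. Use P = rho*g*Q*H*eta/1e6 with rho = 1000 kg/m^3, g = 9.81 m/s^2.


P = 1000 * 9.81 * 13.6 * 361.9 * 0.91 / 1e6 = 43.9378 MW


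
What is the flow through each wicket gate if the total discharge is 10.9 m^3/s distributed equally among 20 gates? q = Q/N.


q = 10.9 / 20 = 0.5450 m^3/s


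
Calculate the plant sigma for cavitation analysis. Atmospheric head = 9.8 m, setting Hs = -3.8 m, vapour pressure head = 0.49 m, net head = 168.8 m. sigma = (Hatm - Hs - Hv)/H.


sigma = (9.8 - (-3.8) - 0.49) / 168.8 = 0.0777


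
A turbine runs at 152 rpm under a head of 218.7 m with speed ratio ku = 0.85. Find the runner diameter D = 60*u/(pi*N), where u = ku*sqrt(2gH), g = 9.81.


u = 0.85 * sqrt(2*9.81*218.7) = 55.6792 m/s
D = 60 * 55.6792 / (pi * 152) = 6.9960 m


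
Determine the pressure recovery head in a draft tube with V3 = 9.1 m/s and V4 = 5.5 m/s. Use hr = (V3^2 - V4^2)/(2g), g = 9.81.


hr = (9.1^2 - 5.5^2) / (2*9.81) = 2.6789 m


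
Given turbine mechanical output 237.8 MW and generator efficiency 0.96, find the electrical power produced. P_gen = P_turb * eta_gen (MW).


P_gen = 237.8 * 0.96 = 228.2880 MW


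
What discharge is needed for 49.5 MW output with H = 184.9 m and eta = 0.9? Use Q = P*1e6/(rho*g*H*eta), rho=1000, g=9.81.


Q = 49.5 * 1e6 / (1000 * 9.81 * 184.9 * 0.9) = 30.3219 m^3/s


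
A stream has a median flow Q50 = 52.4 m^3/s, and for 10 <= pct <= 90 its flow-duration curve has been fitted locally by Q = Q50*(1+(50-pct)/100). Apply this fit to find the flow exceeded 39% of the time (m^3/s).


Q = 52.4 * (1 + (50 - 39)/100) = 58.1640 m^3/s


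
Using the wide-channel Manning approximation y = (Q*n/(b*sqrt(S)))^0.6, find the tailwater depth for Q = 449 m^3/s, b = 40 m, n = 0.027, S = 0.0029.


y = (449 * 0.027 / (40 * 0.0029^0.5))^0.6 = 2.8198 m


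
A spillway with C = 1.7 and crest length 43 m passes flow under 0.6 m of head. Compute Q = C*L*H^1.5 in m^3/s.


Q = 1.7 * 43 * 0.6^1.5 = 33.9738 m^3/s


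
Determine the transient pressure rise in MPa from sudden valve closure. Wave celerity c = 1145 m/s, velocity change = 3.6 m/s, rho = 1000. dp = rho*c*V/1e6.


dp = 1000 * 1145 * 3.6 / 1e6 = 4.1220 MPa


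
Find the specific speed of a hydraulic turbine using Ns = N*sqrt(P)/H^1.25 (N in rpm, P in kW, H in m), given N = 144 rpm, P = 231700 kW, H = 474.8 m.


Ns = 144 * 231700^0.5 / 474.8^1.25 = 31.2743


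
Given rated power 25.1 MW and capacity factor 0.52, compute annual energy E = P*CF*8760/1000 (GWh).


E = 25.1 * 0.52 * 8760 / 1000 = 114.3355 GWh


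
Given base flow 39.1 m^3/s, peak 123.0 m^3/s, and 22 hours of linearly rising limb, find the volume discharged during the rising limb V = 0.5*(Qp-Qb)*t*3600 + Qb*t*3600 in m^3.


V = 0.5*(123.0 - 39.1)*22*3600 + 39.1*22*3600 = 6.4192e+06 m^3


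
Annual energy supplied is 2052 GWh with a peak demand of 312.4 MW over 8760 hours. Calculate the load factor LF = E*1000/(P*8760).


LF = 2052 * 1000 / (312.4 * 8760) = 0.7498


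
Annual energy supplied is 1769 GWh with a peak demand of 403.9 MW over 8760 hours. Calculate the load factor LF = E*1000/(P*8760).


LF = 1769 * 1000 / (403.9 * 8760) = 0.5000


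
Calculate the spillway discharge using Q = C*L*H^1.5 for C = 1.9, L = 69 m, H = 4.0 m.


Q = 1.9 * 69 * 4.0^1.5 = 1048.8000 m^3/s


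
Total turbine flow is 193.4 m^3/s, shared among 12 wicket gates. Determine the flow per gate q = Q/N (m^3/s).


q = 193.4 / 12 = 16.1167 m^3/s


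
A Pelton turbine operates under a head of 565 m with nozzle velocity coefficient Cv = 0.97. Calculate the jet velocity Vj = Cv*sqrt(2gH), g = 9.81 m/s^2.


Vj = 0.97 * sqrt(2*9.81*565) = 102.1281 m/s


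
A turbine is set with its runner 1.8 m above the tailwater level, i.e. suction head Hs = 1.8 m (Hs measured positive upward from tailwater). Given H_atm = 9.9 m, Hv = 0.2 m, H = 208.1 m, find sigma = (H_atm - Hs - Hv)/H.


sigma = (9.9 - 1.8 - 0.2) / 208.1 = 0.0380


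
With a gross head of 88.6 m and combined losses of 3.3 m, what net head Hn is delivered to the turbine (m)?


Hn = 88.6 - 3.3 = 85.3000 m


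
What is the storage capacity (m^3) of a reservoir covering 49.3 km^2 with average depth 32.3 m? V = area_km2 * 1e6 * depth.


V = 49.3 * 1e6 * 32.3 = 1.5924e+09 m^3


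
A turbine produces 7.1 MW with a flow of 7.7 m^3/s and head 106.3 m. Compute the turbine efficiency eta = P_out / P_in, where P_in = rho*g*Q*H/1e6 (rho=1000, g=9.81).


P_in = 1000 * 9.81 * 7.7 * 106.3 / 1e6 = 8.0296 MW
eta = 7.1 / 8.0296 = 0.8842


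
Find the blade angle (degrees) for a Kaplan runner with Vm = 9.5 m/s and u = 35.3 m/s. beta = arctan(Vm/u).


beta = arctan(9.5 / 35.3) = 15.0627 degrees


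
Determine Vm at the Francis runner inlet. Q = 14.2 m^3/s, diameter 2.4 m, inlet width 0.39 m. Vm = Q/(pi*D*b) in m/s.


Vm = 14.2 / (pi * 2.4 * 0.39) = 4.8291 m/s


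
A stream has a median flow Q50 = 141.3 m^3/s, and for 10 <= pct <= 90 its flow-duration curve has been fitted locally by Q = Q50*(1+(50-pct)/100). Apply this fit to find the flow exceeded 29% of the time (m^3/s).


Q = 141.3 * (1 + (50 - 29)/100) = 170.9730 m^3/s


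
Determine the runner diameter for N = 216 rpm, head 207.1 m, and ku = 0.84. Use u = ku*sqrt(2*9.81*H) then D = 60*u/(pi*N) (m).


u = 0.84 * sqrt(2*9.81*207.1) = 53.5450 m/s
D = 60 * 53.5450 / (pi * 216) = 4.7344 m


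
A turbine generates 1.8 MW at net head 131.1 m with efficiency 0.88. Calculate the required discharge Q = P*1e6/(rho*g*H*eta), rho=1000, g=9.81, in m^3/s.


Q = 1.8 * 1e6 / (1000 * 9.81 * 131.1 * 0.88) = 1.5904 m^3/s


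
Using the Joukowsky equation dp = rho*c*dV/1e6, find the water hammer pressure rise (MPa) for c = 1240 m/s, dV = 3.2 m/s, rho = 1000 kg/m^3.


dp = 1000 * 1240 * 3.2 / 1e6 = 3.9680 MPa


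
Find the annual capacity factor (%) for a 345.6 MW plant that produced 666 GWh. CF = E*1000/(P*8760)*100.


CF = 666 * 1000 / (345.6 * 8760) * 100 = 21.9987 %


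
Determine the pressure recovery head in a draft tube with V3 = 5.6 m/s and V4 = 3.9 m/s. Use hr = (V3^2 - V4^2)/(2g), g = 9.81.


hr = (5.6^2 - 3.9^2) / (2*9.81) = 0.8231 m


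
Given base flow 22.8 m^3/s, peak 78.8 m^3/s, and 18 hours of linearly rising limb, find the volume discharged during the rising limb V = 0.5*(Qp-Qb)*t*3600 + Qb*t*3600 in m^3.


V = 0.5*(78.8 - 22.8)*18*3600 + 22.8*18*3600 = 3.2918e+06 m^3


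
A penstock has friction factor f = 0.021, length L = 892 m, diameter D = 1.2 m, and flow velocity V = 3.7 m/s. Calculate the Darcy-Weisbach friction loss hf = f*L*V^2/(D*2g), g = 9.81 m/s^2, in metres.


hf = 0.021 * 892 * 3.7^2 / (1.2 * 2 * 9.81) = 10.8920 m


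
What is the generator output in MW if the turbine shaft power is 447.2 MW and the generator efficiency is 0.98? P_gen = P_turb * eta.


P_gen = 447.2 * 0.98 = 438.2560 MW


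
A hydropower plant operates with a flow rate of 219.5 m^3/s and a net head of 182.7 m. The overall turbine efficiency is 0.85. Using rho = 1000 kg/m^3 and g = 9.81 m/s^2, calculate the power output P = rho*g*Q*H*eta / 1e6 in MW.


P = 1000 * 9.81 * 219.5 * 182.7 * 0.85 / 1e6 = 334.3959 MW


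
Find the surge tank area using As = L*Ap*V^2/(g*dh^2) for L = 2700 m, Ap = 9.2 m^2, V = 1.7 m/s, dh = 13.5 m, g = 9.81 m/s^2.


As = 2700 * 9.2 * 1.7^2 / (9.81 * 13.5^2) = 40.1525 m^2


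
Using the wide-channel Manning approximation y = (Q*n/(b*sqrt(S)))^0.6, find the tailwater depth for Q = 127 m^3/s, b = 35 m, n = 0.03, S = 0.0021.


y = (127 * 0.03 / (35 * 0.0021^0.5))^0.6 = 1.6805 m


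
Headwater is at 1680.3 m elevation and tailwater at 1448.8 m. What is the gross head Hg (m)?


Hg = 1680.3 - 1448.8 = 231.5000 m


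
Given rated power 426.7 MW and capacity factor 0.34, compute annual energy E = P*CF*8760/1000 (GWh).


E = 426.7 * 0.34 * 8760 / 1000 = 1270.8833 GWh


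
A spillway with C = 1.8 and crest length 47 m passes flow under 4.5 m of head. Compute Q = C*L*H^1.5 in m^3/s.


Q = 1.8 * 47 * 4.5^1.5 = 807.5867 m^3/s


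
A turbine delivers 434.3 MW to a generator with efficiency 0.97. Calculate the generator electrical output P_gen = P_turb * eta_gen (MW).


P_gen = 434.3 * 0.97 = 421.2710 MW


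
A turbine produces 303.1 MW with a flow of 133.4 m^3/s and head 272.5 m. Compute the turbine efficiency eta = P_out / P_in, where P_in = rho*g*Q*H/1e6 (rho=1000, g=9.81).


P_in = 1000 * 9.81 * 133.4 * 272.5 / 1e6 = 356.6082 MW
eta = 303.1 / 356.6082 = 0.8500


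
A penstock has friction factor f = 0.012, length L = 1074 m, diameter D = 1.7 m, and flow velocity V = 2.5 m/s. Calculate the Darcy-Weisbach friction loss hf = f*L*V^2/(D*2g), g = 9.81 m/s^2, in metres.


hf = 0.012 * 1074 * 2.5^2 / (1.7 * 2 * 9.81) = 2.4150 m


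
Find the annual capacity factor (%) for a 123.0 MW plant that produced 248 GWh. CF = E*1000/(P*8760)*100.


CF = 248 * 1000 / (123.0 * 8760) * 100 = 23.0167 %


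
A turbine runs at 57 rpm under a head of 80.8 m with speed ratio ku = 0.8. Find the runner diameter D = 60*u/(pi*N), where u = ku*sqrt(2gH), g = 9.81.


u = 0.8 * sqrt(2*9.81*80.8) = 31.8526 m/s
D = 60 * 31.8526 / (pi * 57) = 10.6726 m
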